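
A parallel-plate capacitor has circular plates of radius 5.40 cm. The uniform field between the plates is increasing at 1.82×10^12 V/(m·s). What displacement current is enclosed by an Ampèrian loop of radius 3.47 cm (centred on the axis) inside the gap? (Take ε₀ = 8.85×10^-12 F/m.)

0.0609 A

Total displacement current: I_d = ε₀(πR²)(dE/dt) = (8.85×10^-12)(9.161×10^-3)(1.82×10^12) = 0.1476 A.
Since J_d is uniform, the enclosed fraction is (r/R)² = 0.4129, giving I_d,enc = 0.0609 A.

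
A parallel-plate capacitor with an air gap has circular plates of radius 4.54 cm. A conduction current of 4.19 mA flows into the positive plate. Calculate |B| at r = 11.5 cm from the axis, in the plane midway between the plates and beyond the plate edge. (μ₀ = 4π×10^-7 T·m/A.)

7.29×10^-9 T

No conduction current crosses the gap, so I_d there equals the 4.19×10^-3 A in the leads.
With r > R the enclosed displacement current is the full I_d; B = μ₀ I_d / (2πr) = 7.29×10^-9 T.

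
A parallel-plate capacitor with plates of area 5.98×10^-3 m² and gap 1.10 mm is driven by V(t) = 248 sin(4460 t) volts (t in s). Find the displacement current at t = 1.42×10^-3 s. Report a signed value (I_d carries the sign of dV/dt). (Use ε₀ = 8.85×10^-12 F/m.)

5.31×10^-5 A

C = ε₀A/d = (8.85×10^-12)(5.98×10^-3)/(1.10×10^-3) = 4.811×10^-11 F. dV/dt = V₀ω·cos(ωt); at ωt = 6.3332 rad this factor is 0.9987.
I_d = C dV/dt = (4.811×10^-11)(248)(4460)(0.9987) = 5.31×10^-5 A.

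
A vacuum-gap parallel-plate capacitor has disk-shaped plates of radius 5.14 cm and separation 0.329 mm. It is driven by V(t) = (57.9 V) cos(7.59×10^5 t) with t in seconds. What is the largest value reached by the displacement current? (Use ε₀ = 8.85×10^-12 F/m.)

9.81×10^-3 A

C = ε₀A/d = (8.85×10^-12)(8.300×10^-3)/(3.29×10^-4) = 2.233×10^-10 F; ω = 7.59×10^5 rad/s.
I_d = C dV/dt, so |I_d|_max = C V₀ ω = (2.233×10^-10)(57.9)(7.59×10^5) = 9.81×10^-3 A.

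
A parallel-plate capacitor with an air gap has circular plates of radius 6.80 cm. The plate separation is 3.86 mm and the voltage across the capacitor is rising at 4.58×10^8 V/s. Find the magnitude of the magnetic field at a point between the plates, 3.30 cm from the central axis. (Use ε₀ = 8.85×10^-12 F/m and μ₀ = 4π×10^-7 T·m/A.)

2.18×10^-8 T

With E = V/d, dE/dt = 1.187×10^11 V/(m·s) and πR² = 0.01453 m², giving I_d = ε₀ πR² dE/dt = 0.01526 A.
∮B·dl = μ₀ I_d,enc with I_d,enc = I_d r²/R² = 3.594×10^-3 A; so B = μ₀ I_d,enc/(2πr) = 2.18×10^-8 T.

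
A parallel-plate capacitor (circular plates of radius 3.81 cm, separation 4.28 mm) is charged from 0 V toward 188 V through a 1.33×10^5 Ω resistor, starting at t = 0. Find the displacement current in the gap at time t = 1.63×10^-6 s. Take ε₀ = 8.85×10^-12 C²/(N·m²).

3.85×10^-4 A

C = ε₀A/d = (8.85×10^-12)(4.560×10^-3)/(4.28×10^-3) = 9.429×10^-12 F, so τ = RC = 1.254×10^-6 s.
The conduction current is I(t) = (V₀/R) e^(−t/τ), and the displacement current between the plates equals it.
t/τ = 1.300; I_d = (188/1.33×10^5) · e^(−1.300) = (1.414×10^-3)(0.2725) = 3.85×10^-4 A.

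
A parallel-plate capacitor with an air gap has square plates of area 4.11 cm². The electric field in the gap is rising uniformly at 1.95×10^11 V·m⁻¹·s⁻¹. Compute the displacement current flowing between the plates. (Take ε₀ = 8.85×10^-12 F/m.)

With a uniform field, Φ_E = EA, so I_d = ε₀ A dE/dt = 7.09×10^-4 A.

7.09×10^-4 A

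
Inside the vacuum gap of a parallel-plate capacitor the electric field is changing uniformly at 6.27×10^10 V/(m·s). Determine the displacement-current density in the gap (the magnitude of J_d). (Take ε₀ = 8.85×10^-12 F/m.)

0.555 A/m²

J_d = ε₀ ∂E/∂t, so J_d = 0.555 A/m².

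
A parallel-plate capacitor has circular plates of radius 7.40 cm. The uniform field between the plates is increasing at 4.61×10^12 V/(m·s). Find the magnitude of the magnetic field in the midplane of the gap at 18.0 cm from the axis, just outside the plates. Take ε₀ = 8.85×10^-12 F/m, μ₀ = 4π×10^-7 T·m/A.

I_d = ε₀ dΦ_E/dt = ε₀ πR² (dE/dt) = (8.85×10^-12)(0.01720)(4.61×10^12) = 0.7017 A through the full plate area.
Outside the plates the loop encloses all of I_d, so B·2πr = μ₀ I_d and B = 7.80×10^-7 T.

7.80×10^-7 T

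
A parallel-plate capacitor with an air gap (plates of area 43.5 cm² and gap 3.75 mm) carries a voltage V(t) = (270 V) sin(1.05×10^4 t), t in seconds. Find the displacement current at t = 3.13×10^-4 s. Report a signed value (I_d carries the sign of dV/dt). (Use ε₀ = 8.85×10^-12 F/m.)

-2.88×10^-5 A

dV/dt = (270)(1.05×10^4)·cos(3.2865) = -2.805×10^6 V/s.
I_d = C dV/dt with C = ε₀A/d = (8.85×10^-12)(4.35×10^-3)/(3.75×10^-3) = 1.027×10^-11 F, so I_d = (1.027×10^-11)(-2.805×10^6) = -2.88×10^-5 A.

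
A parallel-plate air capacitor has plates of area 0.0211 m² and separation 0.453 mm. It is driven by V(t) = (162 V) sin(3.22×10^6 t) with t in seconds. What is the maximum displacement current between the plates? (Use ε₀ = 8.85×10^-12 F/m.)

C = ε₀A/d = (8.85×10^-12)(0.0211)/(4.53×10^-4) = 4.122×10^-10 F; ω = 3.22×10^6 rad/s.
I_d = C dV/dt, so |I_d|_max = C V₀ ω = (4.122×10^-10)(162)(3.22×10^6) = 0.215 A.

0.215 A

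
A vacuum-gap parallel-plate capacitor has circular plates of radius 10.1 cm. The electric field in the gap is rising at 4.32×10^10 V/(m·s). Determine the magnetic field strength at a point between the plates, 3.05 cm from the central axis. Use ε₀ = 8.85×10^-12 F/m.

I_d = ε₀ dΦ_E/dt = ε₀ πR² (dE/dt) = (8.85×10^-12)(0.03205)(4.32×10^10) = 0.01225 A through the full plate area.
An Ampèrian loop of radius r encloses a fraction (r/R)² of I_d. Then B·2πr = μ₀ I_d (r/R)², giving B = μ₀ I_d r/(2πR²) = 7.33×10^-9 T.

7.33×10^-9 T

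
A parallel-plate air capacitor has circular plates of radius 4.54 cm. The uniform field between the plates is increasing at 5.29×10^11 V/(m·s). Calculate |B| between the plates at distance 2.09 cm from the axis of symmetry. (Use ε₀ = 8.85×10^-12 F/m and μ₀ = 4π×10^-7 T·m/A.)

Total displacement current: I_d = ε₀(πR²)(dE/dt) = (8.85×10^-12)(6.475×10^-3)(5.29×10^11) = 0.03031 A.
For r < R the Ampère–Maxwell law gives B(2πr) = μ₀ I_d (r²/R²), so B = μ₀ I_d r/(2πR²) = (4π×10^-7)(0.03031)(0.0209)/(2π·0.0454²) = 6.15×10^-8 T.

6.15×10^-8 T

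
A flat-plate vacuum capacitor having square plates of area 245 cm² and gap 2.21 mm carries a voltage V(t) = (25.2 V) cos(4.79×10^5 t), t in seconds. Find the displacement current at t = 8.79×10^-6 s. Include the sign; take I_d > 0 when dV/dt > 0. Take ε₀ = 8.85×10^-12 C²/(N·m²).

dV/dt = (25.2)(4.79×10^5)·−sin(4.21041) = 1.058×10^7 V/s.
I_d = C dV/dt with C = ε₀A/d = (8.85×10^-12)(0.0245)/(2.21×10^-3) = 9.811×10^-11 F, so I_d = (9.811×10^-11)(1.058×10^7) = 1.04×10^-3 A.

1.04×10^-3 A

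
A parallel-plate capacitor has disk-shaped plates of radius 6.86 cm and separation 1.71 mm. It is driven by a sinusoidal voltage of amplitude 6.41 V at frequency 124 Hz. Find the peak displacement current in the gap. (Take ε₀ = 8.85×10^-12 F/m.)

3.82×10^-7 A

(dE/dt)_max = V₀ω/d = 2.920×10^6 V/(m·s); ω = 2πf = 779.1 rad/s.
I_d,max = ε₀ A (dE/dt)_max = (8.85×10^-12)(0.01478)(2.920×10^6) = 3.82×10^-7 A.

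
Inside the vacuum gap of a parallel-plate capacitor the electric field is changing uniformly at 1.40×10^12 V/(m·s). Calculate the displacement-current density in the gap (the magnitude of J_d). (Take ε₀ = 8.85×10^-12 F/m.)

12.4 A/m²

J_d = ε₀ ∂E/∂t, so J_d = 12.4 A/m².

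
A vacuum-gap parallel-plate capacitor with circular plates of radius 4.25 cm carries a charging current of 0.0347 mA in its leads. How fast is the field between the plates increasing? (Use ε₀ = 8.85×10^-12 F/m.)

6.91×10^8 V/(m·s)

By continuity, I_d in the gap equals the 0.0347 mA flowing in the wire.
Inverting I_d = ε₀ A dE/dt gives dE/dt = 3.47×10^-5 / (8.85×10^-12 · 5.675×10^-3) = 6.91×10^8 V/(m·s).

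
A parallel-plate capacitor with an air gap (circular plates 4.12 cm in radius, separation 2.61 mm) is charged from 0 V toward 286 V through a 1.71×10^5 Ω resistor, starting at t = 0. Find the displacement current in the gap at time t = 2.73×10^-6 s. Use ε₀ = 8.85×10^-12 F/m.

C = ε₀A/d = (8.85×10^-12)(5.333×10^-3)/(2.61×10^-3) = 1.808×10^-11 F and τ = RC = 3.092×10^-6 s. I_d in the gap equals the RC charging current.
I_d(t) = (V₀/R) e^(−t/τ) = 1.673×10^-3 · e^(−0.8829) = 6.92×10^-4 A.

6.92×10^-4 A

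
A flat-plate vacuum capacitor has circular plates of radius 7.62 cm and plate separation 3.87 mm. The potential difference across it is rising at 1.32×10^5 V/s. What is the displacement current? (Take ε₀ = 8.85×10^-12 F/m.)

The displacement current equals the charging current C dV/dt. With C = ε₀A/d = (8.85×10^-12)(0.01824)/(3.87×10^-3) = 4.171×10^-11 F, I_d = (4.171×10^-11)(1.32×10^5) = 5.51×10^-6 A.

5.51×10^-6 A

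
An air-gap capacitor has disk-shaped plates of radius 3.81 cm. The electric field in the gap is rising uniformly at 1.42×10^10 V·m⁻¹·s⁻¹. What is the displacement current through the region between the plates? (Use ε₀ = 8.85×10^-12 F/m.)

The displacement current is ε₀ times dΦ_E/dt = ε₀ A dE/dt = (8.85×10^-12)(4.560×10^-3)(1.42×10^10) = 5.73×10^-4 A.

5.73×10^-4 A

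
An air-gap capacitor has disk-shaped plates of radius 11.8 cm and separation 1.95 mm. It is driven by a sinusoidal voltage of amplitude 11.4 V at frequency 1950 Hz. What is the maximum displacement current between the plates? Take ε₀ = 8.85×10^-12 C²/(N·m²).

2.77×10^-5 A

C = ε₀A/d = (8.85×10^-12)(0.04374)/(1.95×10^-3) = 1.985×10^-10 F; ω = 2πf = 1.225×10^4 rad/s.
I_d = C dV/dt, so |I_d|_max = C V₀ ω = (1.985×10^-10)(11.4)(1.225×10^4) = 2.77×10^-5 A.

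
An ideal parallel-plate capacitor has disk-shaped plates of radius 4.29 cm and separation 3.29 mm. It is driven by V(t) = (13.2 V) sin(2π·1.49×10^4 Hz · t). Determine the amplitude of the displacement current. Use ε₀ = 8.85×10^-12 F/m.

C = ε₀A/d = (8.85×10^-12)(5.782×10^-3)/(3.29×10^-3) = 1.555×10^-11 F; ω = 2πf = 9.362×10^4 rad/s.
I_d = C dV/dt, so |I_d|_max = C V₀ ω = (1.555×10^-11)(13.2)(9.362×10^4) = 1.92×10^-5 A.

1.92×10^-5 A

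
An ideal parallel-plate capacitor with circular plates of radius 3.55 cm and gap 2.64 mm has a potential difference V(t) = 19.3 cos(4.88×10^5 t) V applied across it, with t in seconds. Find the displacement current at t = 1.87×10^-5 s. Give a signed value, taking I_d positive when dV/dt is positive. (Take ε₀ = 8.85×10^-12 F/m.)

dV/dt = (19.3)(4.88×10^5)·−sin(9.1256) = -2.776×10^6 V/s.
I_d = C dV/dt with C = ε₀A/d = (8.85×10^-12)(3.959×10^-3)/(2.64×10^-3) = 1.327×10^-11 F, so I_d = (1.327×10^-11)(-2.776×10^6) = -3.68×10^-5 A.

-3.68×10^-5 A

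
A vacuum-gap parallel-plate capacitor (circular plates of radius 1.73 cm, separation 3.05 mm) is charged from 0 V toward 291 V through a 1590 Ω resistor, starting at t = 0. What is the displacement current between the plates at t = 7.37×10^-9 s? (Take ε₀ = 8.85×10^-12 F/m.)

With C = ε₀A/d = (8.85×10^-12)(9.402×10^-4)/(3.05×10^-3) = 2.728×10^-12 F, the time constant is τ = RC = 4.338×10^-9 s, so t/τ = 1.699 and e^(−t/τ) = 0.1829.
I_d = I_cond = (V₀/R) e^(−t/τ) = (0.1830)(0.1829) = 0.0335 A.

0.0335 A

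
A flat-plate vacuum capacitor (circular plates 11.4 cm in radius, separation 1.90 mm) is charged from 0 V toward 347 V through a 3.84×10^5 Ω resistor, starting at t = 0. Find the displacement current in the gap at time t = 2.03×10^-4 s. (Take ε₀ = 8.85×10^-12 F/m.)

5.61×10^-5 A

With C = ε₀A/d = (8.85×10^-12)(0.04083)/(1.90×10^-3) = 1.902×10^-10 F, the time constant is τ = RC = 7.304×10^-5 s, so t/τ = 2.779 and e^(−t/τ) = 0.06210.
I_d = I_cond = (V₀/R) e^(−t/τ) = (9.036×10^-4)(0.06210) = 5.61×10^-5 A.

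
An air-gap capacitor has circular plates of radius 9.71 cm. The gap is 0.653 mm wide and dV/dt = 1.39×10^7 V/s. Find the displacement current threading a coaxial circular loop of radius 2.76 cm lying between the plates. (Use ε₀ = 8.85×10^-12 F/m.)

dE/dt = (dV/dt)/d = 2.129×10^10 V/(m·s); I_d = ε₀(πR²)(dE/dt) = (8.85×10^-12)(0.02962)(2.129×10^10) = 5.581×10^-3 A.
The field is uniform, so I_d,enc = I_d (r/R)² = (5.581×10^-3)(2.76/9.71)² = 4.51×10^-4 A.

4.51×10^-4 A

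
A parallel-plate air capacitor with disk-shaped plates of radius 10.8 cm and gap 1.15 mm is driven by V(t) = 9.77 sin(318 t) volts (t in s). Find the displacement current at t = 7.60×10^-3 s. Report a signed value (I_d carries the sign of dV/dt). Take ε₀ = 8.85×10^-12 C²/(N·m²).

C = ε₀A/d = (8.85×10^-12)(0.03664)/(1.15×10^-3) = 2.820×10^-10 F. dV/dt = V₀ω·cos(ωt); at ωt = 2.4168 rad this factor is -0.7486.
I_d = C dV/dt = (2.820×10^-10)(9.77)(318)(-0.7486) = -6.56×10^-7 A.

-6.56×10^-7 A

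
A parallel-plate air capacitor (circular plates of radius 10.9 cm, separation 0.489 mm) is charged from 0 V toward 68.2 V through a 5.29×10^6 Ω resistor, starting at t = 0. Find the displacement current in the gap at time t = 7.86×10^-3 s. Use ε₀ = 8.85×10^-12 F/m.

1.43×10^-6 A

C = ε₀A/d = (8.85×10^-12)(0.03733)/(4.89×10^-4) = 6.756×10^-10 F, so τ = RC = 3.574×10^-3 s.
The conduction current is I(t) = (V₀/R) e^(−t/τ), and the displacement current between the plates equals it.
t/τ = 2.199; I_d = (68.2/5.29×10^6) · e^(−2.199) = (1.289×10^-5)(0.1109) = 1.43×10^-6 A.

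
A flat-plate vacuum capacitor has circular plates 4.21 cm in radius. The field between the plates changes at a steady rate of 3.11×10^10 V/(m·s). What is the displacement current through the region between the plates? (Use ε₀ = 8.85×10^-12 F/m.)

1.53×10^-3 A

With a uniform field, Φ_E = EA, so I_d = ε₀ A dE/dt = 1.53×10^-3 A.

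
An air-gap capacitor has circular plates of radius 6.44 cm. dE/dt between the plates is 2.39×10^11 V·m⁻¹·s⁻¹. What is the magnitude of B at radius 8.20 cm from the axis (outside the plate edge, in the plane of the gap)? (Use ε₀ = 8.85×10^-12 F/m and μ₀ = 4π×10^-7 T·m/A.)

6.72×10^-8 T

Total displacement current: I_d = ε₀(πR²)(dE/dt) = (8.85×10^-12)(0.01303)(2.39×10^11) = 0.02756 A.
For r ≥ R the full I_d is enclosed: B = μ₀ I_d/(2πr) = (4π×10^-7)(0.02756)/(2π·0.0820) = 6.72×10^-8 T.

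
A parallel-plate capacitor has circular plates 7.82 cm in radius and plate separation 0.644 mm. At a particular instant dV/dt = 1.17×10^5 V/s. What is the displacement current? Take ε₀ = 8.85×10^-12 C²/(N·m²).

E = V/d so dE/dt = (dV/dt)/d = 1.817×10^8 V/(m·s), and I_d = ε₀ A dE/dt = (8.85×10^-12)(0.01921)(1.817×10^8) = 3.09×10^-5 A.

3.09×10^-5 A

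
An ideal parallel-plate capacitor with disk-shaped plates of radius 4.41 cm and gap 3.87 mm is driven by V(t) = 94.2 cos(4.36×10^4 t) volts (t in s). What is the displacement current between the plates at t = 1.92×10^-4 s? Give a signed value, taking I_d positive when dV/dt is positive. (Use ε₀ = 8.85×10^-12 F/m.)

dV/dt = (94.2)(4.36×10^4)·−sin(8.3712) = -3.570×10^6 V/s.
I_d = C dV/dt with C = ε₀A/d = (8.85×10^-12)(6.110×10^-3)/(3.87×10^-3) = 1.397×10^-11 F, so I_d = (1.397×10^-11)(-3.570×10^6) = -4.99×10^-5 A.

-4.99×10^-5 A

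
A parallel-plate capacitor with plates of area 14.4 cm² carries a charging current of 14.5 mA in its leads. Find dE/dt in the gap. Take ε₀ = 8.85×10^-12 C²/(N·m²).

1.14×10^12 V/(m·s)

The displacement current between the plates equals the conduction current, I_d = 14.5 mA.
Since I_d = ε₀ A dE/dt, dE/dt = I_d/(ε₀A) = (0.0145)/((8.85×10^-12)(1.44×10^-3)) = 1.14×10^12 V/(m·s).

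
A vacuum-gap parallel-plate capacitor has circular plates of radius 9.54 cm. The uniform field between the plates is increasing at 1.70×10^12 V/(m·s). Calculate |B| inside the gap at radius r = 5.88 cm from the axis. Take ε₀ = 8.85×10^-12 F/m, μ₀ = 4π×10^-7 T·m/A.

Total displacement current: I_d = ε₀(πR²)(dE/dt) = (8.85×10^-12)(0.02859)(1.70×10^12) = 0.4301 A.
∮B·dl = μ₀ I_d,enc with I_d,enc = I_d r²/R² = 0.1634 A; so B = μ₀ I_d,enc/(2πr) = 5.56×10^-7 T.

5.56×10^-7 T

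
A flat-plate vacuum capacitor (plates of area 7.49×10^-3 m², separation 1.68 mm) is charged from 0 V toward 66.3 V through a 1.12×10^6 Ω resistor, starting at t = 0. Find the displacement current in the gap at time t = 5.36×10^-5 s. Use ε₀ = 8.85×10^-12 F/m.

1.76×10^-5 A

With C = ε₀A/d = (8.85×10^-12)(7.49×10^-3)/(1.68×10^-3) = 3.946×10^-11 F, the time constant is τ = RC = 4.420×10^-5 s, so t/τ = 1.213 and e^(−t/τ) = 0.2973.
I_d = I_cond = (V₀/R) e^(−t/τ) = (5.920×10^-5)(0.2973) = 1.76×10^-5 A.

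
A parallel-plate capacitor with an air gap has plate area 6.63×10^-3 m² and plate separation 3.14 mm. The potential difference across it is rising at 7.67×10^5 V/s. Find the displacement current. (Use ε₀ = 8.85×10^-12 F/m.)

The displacement current equals the charging current C dV/dt. With C = ε₀A/d = (8.85×10^-12)(6.63×10^-3)/(3.14×10^-3) = 1.869×10^-11 F, I_d = (1.869×10^-11)(7.67×10^5) = 1.43×10^-5 A.

1.43×10^-5 A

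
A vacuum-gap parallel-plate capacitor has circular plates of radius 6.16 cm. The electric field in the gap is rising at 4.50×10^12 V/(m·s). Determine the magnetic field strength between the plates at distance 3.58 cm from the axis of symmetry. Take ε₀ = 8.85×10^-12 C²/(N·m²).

8.96×10^-7 T

Through the whole plate area (πR² = 0.01192 m²), I_d = ε₀ πR² dE/dt = 0.4747 A.
∮B·dl = μ₀ I_d,enc with I_d,enc = I_d r²/R² = 0.1603 A; so B = μ₀ I_d,enc/(2πr) = 8.96×10^-7 T.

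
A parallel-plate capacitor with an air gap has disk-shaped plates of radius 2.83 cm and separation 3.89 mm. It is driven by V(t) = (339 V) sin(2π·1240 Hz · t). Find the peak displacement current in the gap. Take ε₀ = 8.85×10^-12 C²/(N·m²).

The displacement current equals the conduction current C dV/dt, which peaks at C V₀ ω.
With C = ε₀A/d = (8.85×10^-12)(2.516×10^-3)/(3.89×10^-3) = 5.724×10^-12 F and ω = 2πf = 7791 rad/s, I_d,max = (5.724×10^-12)(339)(7791) = 1.51×10^-5 A.

1.51×10^-5 A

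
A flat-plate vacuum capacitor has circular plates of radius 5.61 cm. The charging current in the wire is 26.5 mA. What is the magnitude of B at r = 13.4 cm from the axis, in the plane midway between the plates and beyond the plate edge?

By continuity the displacement current in the gap matches the conduction current: I_d = 0.0265 A.
For r ≥ R the full I_d is enclosed: B = μ₀ I_d/(2πr) = (4π×10^-7)(0.0265)/(2π·0.134) = 3.96×10^-8 T.

3.96×10^-8 T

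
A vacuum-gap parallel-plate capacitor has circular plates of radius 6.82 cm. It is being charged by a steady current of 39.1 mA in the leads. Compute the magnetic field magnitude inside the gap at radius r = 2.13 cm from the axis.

By continuity the displacement current in the gap matches the conduction current: I_d = 0.0391 A.
An Ampèrian loop of radius r encloses a fraction (r/R)² of I_d. Then B·2πr = μ₀ I_d (r/R)², giving B = μ₀ I_d r/(2πR²) = 3.58×10^-8 T.

3.58×10^-8 T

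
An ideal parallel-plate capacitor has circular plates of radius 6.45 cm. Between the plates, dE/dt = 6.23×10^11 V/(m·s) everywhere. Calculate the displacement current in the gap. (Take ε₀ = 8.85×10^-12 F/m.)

0.0721 A

With a uniform field, Φ_E = EA, so I_d = ε₀ A dE/dt = 0.0721 A.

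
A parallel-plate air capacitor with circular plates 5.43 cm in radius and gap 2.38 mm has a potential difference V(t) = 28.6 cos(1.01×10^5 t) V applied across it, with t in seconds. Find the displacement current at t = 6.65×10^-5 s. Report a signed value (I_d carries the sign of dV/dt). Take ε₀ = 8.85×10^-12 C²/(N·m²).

-4.18×10^-5 A

dE/dt = (V₀ω/d)·−sin(ωt) with ωt = 6.7165 rad: (28.6)(1.01×10^5)(-0.4199)/(2.38×10^-3) = -5.096×10^8 V/(m·s).
I_d = ε₀ A dE/dt = (8.85×10^-12)(9.263×10^-3)(-5.096×10^8) = -4.18×10^-5 A.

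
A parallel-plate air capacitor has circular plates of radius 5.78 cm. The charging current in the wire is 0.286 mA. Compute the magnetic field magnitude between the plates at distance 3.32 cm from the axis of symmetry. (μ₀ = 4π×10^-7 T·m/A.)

5.68×10^-10 T

Between the plates the displacement current equals the wire current: I_d = 0.286 mA = 2.86×10^-4 A.
An Ampèrian loop of radius r encloses a fraction (r/R)² of I_d. Then B·2πr = μ₀ I_d (r/R)², giving B = μ₀ I_d r/(2πR²) = 5.68×10^-10 T.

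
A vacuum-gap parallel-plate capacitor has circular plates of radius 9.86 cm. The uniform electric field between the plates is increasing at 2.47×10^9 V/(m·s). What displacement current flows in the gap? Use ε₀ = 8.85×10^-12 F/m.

The displacement current is ε₀ times dΦ_E/dt = ε₀ A dE/dt = (8.85×10^-12)(0.03054)(2.47×10^9) = 6.68×10^-4 A.

6.68×10^-4 A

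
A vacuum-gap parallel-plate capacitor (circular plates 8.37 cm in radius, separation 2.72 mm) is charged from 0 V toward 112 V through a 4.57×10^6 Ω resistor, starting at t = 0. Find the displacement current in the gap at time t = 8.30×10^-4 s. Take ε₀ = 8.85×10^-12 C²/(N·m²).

1.94×10^-6 A

C = ε₀A/d = (8.85×10^-12)(0.02201)/(2.72×10^-3) = 7.161×10^-11 F and τ = RC = 3.273×10^-4 s. I_d in the gap equals the RC charging current.
I_d(t) = (V₀/R) e^(−t/τ) = 2.451×10^-5 · e^(−2.536) = 1.94×10^-6 A.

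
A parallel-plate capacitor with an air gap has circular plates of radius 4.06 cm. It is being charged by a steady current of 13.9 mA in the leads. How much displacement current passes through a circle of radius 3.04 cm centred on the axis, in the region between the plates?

7.79×10^-3 A

By continuity the displacement current in the gap matches the conduction current: I_d = 0.0139 A.
Since J_d is uniform, the enclosed fraction is (r/R)² = 0.5607, giving I_d,enc = 7.79×10^-3 A.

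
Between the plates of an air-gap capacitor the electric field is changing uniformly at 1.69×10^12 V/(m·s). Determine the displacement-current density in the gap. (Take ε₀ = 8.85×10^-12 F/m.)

15.0 A/m²

J_d = ε₀ ∂E/∂t, so J_d = 15.0 A/m².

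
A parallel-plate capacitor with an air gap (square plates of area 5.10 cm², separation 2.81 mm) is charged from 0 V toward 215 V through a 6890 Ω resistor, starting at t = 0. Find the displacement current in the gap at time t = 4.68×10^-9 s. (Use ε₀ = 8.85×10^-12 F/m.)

0.0204 A

C = ε₀A/d = (8.85×10^-12)(5.10×10^-4)/(2.81×10^-3) = 1.606×10^-12 F and τ = RC = 1.107×10^-8 s. I_d in the gap equals the RC charging current.
I_d(t) = (V₀/R) e^(−t/τ) = 0.03120 · e^(−0.4228) = 0.0204 A.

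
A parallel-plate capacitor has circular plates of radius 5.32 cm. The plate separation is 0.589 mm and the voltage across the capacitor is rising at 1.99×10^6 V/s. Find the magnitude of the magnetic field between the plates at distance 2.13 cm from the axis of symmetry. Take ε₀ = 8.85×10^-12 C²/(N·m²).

4.00×10^-10 T

dE/dt = (dV/dt)/d = 3.379×10^9 V/(m·s); I_d = ε₀(πR²)(dE/dt) = (8.85×10^-12)(8.891×10^-3)(3.379×10^9) = 2.659×10^-4 A.
∮B·dl = μ₀ I_d,enc with I_d,enc = I_d r²/R² = 4.262×10^-5 A; so B = μ₀ I_d,enc/(2πr) = 4.00×10^-10 T.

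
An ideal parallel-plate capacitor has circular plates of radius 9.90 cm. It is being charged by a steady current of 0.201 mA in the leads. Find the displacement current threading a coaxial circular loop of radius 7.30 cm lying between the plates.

No conduction current crosses the gap, so I_d there equals the 2.01×10^-4 A in the leads.
The field is uniform, so I_d,enc = I_d (r/R)² = (2.01×10^-4)(7.30/9.90)² = 1.09×10^-4 A.

1.09×10^-4 A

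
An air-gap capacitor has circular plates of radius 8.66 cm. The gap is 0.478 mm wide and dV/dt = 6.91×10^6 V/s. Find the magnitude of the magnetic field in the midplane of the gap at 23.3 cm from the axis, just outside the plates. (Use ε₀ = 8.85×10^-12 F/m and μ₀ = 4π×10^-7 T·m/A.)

2.59×10^-9 T

I_d = C dV/dt with C = ε₀πR²/d = 4.362×10^-10 F, so I_d = (4.362×10^-10)(6.91×10^6) = 3.014×10^-3 A.
For r ≥ R the full I_d is enclosed: B = μ₀ I_d/(2πr) = (4π×10^-7)(3.014×10^-3)/(2π·0.233) = 2.59×10^-9 T.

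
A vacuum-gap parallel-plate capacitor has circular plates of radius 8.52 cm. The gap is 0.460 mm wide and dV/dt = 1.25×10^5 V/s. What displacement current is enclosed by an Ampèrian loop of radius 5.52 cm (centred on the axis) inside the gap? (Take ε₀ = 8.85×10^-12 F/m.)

dE/dt = (dV/dt)/d = 2.717×10^8 V/(m·s); I_d = ε₀(πR²)(dE/dt) = (8.85×10^-12)(0.02280)(2.717×10^8) = 5.482×10^-5 A.
Since J_d is uniform, the enclosed fraction is (r/R)² = 0.4198, giving I_d,enc = 2.30×10^-5 A.

2.30×10^-5 A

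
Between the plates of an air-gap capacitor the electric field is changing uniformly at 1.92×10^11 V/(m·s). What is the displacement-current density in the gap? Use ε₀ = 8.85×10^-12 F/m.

1.70 A/m²

The displacement-current density is ε₀ ∂E/∂t = (8.85×10^-12)(1.92×10^11) = 1.70 A/m².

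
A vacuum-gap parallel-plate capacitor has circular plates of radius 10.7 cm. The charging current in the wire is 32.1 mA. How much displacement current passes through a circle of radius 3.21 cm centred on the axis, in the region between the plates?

No conduction current crosses the gap, so I_d there equals the 0.0321 A in the leads.
The field is uniform, so I_d,enc = I_d (r/R)² = (0.0321)(3.21/10.7)² = 2.89×10^-3 A.

2.89×10^-3 A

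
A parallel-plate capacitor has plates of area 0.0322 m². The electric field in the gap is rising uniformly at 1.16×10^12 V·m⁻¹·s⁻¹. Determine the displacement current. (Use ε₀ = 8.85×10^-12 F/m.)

The displacement current is ε₀ times dΦ_E/dt = ε₀ A dE/dt = (8.85×10^-12)(0.0322)(1.16×10^12) = 0.331 A.

0.331 A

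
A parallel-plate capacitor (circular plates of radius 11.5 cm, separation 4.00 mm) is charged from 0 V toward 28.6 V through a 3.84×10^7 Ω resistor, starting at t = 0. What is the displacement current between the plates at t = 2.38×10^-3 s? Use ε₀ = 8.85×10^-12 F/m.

3.80×10^-7 A

C = ε₀A/d = (8.85×10^-12)(0.04155)/(4.00×10^-3) = 9.193×10^-11 F, so τ = RC = 3.530×10^-3 s.
The conduction current is I(t) = (V₀/R) e^(−t/τ), and the displacement current between the plates equals it.
t/τ = 0.6742; I_d = (28.6/3.84×10^7) · e^(−0.6742) = (7.448×10^-7)(0.5096) = 3.80×10^-7 A.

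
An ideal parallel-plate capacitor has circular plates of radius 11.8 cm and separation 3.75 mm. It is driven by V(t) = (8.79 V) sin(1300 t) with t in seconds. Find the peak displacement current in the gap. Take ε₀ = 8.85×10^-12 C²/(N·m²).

C = ε₀A/d = (8.85×10^-12)(0.04374)/(3.75×10^-3) = 1.032×10^-10 F; ω = 1300 rad/s.
I_d = C dV/dt, so |I_d|_max = C V₀ ω = (1.032×10^-10)(8.79)(1300) = 1.18×10^-6 A.

1.18×10^-6 A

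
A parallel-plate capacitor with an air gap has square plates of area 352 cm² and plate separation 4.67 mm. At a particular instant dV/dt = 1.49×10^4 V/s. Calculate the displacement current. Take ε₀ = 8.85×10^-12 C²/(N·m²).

9.94×10^-7 A

E = V/d so dE/dt = (dV/dt)/d = 3.191×10^6 V/(m·s), and I_d = ε₀ A dE/dt = (8.85×10^-12)(0.0352)(3.191×10^6) = 9.94×10^-7 A.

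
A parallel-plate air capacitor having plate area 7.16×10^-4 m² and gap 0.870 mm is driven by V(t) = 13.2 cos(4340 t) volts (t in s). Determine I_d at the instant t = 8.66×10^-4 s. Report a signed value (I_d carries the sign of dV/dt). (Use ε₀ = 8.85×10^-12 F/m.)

dV/dt = (13.2)(4340)·−sin(3.75844) = 3.314×10^4 V/s.
I_d = C dV/dt with C = ε₀A/d = (8.85×10^-12)(7.16×10^-4)/(8.70×10^-4) = 7.283×10^-12 F, so I_d = (7.283×10^-12)(3.314×10^4) = 2.41×10^-7 A.

2.41×10^-7 A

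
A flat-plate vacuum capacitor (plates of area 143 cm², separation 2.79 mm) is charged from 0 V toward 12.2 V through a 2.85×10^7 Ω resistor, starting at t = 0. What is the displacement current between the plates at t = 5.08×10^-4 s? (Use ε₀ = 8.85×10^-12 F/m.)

C = ε₀A/d = (8.85×10^-12)(0.0143)/(2.79×10^-3) = 4.536×10^-11 F, so τ = RC = 1.293×10^-3 s.
The conduction current is I(t) = (V₀/R) e^(−t/τ), and the displacement current between the plates equals it.
t/τ = 0.3929; I_d = (12.2/2.85×10^7) · e^(−0.3929) = (4.281×10^-7)(0.6751) = 2.89×10^-7 A.

2.89×10^-7 A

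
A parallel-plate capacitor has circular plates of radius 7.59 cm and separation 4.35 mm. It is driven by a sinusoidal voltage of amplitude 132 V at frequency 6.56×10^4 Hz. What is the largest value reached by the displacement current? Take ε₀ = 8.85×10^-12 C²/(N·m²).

C = ε₀A/d = (8.85×10^-12)(0.01810)/(4.35×10^-3) = 3.682×10^-11 F; ω = 2πf = 4.122×10^5 rad/s.
I_d = C dV/dt, so |I_d|_max = C V₀ ω = (3.682×10^-11)(132)(4.122×10^5) = 2.00×10^-3 A.

2.00×10^-3 A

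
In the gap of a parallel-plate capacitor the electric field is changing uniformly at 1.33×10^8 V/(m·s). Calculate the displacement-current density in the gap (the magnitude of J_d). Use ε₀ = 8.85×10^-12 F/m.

The displacement-current density is ε₀ ∂E/∂t = (8.85×10^-12)(1.33×10^8) = 1.18×10^-3 A/m².

1.18×10^-3 A/m²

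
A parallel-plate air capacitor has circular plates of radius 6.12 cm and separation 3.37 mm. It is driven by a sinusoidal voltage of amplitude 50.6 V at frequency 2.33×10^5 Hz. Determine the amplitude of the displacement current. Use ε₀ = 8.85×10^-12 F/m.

2.29×10^-3 A

C = ε₀A/d = (8.85×10^-12)(0.01177)/(3.37×10^-3) = 3.091×10^-11 F; ω = 2πf = 1.464×10^6 rad/s.
I_d = C dV/dt, so |I_d|_max = C V₀ ω = (3.091×10^-11)(50.6)(1.464×10^6) = 2.29×10^-3 A.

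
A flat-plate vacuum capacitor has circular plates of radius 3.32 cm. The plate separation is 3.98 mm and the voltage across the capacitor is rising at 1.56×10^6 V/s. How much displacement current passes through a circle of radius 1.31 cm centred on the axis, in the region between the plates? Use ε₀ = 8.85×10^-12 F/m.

With E = V/d, dE/dt = 3.920×10^8 V/(m·s) and πR² = 3.463×10^-3 m², giving I_d = ε₀ πR² dE/dt = 1.201×10^-5 A.
Through an area πr² the displacement current is I_d·(πr²/πR²) = I_d (r/R)² = 1.87×10^-6 A.

1.87×10^-6 A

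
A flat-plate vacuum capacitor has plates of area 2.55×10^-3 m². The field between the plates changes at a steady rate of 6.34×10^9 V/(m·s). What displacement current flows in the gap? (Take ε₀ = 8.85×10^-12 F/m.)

1.43×10^-4 A

With a uniform field, Φ_E = EA, so I_d = ε₀ A dE/dt = 1.43×10^-4 A.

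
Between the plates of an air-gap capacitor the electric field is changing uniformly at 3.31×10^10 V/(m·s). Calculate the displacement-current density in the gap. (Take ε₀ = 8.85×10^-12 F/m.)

J_d = ε₀ dE/dt = (8.85×10^-12)(3.31×10^10) = 0.293 A/m².

0.293 A/m²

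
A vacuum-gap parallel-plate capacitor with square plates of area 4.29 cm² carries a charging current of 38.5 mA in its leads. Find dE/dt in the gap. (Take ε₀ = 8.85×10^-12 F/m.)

The displacement current between the plates equals the conduction current, I_d = 38.5 mA.
Inverting I_d = ε₀ A dE/dt gives dE/dt = 0.0385 / (8.85×10^-12 · 4.29×10^-4) = 1.01×10^13 V/(m·s).

1.01×10^13 V/(m·s)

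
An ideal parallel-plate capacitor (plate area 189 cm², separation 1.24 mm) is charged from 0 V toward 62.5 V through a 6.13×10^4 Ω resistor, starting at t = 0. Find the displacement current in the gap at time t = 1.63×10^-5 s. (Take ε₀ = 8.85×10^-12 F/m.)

1.42×10^-4 A

With C = ε₀A/d = (8.85×10^-12)(0.0189)/(1.24×10^-3) = 1.349×10^-10 F, the time constant is τ = RC = 8.269×10^-6 s, so t/τ = 1.971 and e^(−t/τ) = 0.1393.
I_d = I_cond = (V₀/R) e^(−t/τ) = (1.020×10^-3)(0.1393) = 1.42×10^-4 A.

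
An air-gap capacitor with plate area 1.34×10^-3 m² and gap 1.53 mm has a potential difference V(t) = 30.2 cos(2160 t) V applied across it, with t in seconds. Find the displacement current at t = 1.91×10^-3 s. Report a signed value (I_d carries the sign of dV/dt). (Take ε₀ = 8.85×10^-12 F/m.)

dE/dt = (V₀ω/d)·−sin(ωt) with ωt = 4.1256 rad: (30.2)(2160)(0.8327)/(1.53×10^-3) = 3.550×10^7 V/(m·s).
I_d = ε₀ A dE/dt = (8.85×10^-12)(1.34×10^-3)(3.550×10^7) = 4.21×10^-7 A.

4.21×10^-7 A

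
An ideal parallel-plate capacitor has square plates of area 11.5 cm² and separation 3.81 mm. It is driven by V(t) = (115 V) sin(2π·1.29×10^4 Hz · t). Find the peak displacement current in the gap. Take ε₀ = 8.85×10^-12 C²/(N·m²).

2.49×10^-5 A

(dE/dt)_max = V₀ω/d = 2.446×10^9 V/(m·s); ω = 2πf = 8.105×10^4 rad/s.
I_d,max = ε₀ A (dE/dt)_max = (8.85×10^-12)(1.15×10^-3)(2.446×10^9) = 2.49×10^-5 A.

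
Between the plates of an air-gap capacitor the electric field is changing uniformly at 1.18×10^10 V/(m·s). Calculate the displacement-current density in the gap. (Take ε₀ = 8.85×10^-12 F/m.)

J_d = ε₀ dE/dt = (8.85×10^-12)(1.18×10^10) = 0.104 A/m².

0.104 A/m²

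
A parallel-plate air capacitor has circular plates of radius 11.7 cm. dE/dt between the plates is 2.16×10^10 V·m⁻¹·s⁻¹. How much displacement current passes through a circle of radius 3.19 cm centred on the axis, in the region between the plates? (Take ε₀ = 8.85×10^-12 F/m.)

Through the whole plate area (πR² = 0.04301 m²), I_d = ε₀ πR² dE/dt = 8.222×10^-3 A.
Since J_d is uniform, the enclosed fraction is (r/R)² = 0.07434, giving I_d,enc = 6.11×10^-4 A.

6.11×10^-4 A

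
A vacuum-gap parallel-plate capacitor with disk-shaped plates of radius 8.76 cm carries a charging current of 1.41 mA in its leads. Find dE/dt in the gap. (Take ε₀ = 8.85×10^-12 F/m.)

By continuity, I_d in the gap equals the 1.41 mA flowing in the wire.
Then dE/dt = I_d/(ε₀A) = 6.61×10^9 V/(m·s).

6.61×10^9 V/(m·s)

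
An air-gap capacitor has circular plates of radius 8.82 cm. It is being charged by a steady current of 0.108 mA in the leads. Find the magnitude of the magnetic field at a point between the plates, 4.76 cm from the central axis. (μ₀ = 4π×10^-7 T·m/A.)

1.32×10^-10 T

By continuity the displacement current in the gap matches the conduction current: I_d = 1.08×10^-4 A.
∮B·dl = μ₀ I_d,enc with I_d,enc = I_d r²/R² = 3.146×10^-5 A; so B = μ₀ I_d,enc/(2πr) = 1.32×10^-10 T.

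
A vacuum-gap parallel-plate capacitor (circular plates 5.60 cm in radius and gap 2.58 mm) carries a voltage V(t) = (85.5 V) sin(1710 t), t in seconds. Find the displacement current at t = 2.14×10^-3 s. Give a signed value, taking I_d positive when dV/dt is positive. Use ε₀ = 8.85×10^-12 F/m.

-4.29×10^-6 A

C = ε₀A/d = (8.85×10^-12)(9.852×10^-3)/(2.58×10^-3) = 3.379×10^-11 F. dV/dt = V₀ω·cos(ωt); at ωt = 3.6594 rad this factor is -0.8689.
I_d = C dV/dt = (3.379×10^-11)(85.5)(1710)(-0.8689) = -4.29×10^-6 A.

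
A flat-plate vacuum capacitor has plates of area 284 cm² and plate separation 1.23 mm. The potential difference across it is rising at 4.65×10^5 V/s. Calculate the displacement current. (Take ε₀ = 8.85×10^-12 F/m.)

9.50×10^-5 A

E = V/d so dE/dt = (dV/dt)/d = 3.780×10^8 V/(m·s), and I_d = ε₀ A dE/dt = (8.85×10^-12)(0.0284)(3.780×10^8) = 9.50×10^-5 A.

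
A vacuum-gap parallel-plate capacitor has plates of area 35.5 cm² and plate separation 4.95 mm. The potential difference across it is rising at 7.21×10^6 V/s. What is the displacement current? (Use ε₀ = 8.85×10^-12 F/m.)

4.58×10^-5 A

E = V/d so dE/dt = (dV/dt)/d = 1.457×10^9 V/(m·s), and I_d = ε₀ A dE/dt = (8.85×10^-12)(3.55×10^-3)(1.457×10^9) = 4.58×10^-5 A.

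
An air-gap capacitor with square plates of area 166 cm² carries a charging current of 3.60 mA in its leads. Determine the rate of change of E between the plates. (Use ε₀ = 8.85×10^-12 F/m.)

2.45×10^10 V/(m·s)

The displacement current between the plates equals the conduction current, I_d = 3.60 mA.
Since I_d = ε₀ A dE/dt, dE/dt = I_d/(ε₀A) = (3.60×10^-3)/((8.85×10^-12)(0.0166)) = 2.45×10^10 V/(m·s).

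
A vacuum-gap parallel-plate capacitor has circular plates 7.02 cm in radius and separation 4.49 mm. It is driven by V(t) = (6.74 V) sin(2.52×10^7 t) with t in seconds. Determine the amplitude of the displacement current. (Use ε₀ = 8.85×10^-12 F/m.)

5.18×10^-3 A

(dE/dt)_max = V₀ω/d = 3.783×10^10 V/(m·s); ω = 2.52×10^7 rad/s.
I_d,max = ε₀ A (dE/dt)_max = (8.85×10^-12)(0.01548)(3.783×10^10) = 5.18×10^-3 A.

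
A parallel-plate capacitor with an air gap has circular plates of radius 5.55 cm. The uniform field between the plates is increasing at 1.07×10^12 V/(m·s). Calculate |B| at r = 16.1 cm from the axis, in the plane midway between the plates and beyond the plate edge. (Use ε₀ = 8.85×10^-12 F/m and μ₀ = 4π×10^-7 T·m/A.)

1.14×10^-7 T

Total displacement current: I_d = ε₀(πR²)(dE/dt) = (8.85×10^-12)(9.677×10^-3)(1.07×10^12) = 0.09164 A.
For r ≥ R the full I_d is enclosed: B = μ₀ I_d/(2πr) = (4π×10^-7)(0.09164)/(2π·0.161) = 1.14×10^-7 T.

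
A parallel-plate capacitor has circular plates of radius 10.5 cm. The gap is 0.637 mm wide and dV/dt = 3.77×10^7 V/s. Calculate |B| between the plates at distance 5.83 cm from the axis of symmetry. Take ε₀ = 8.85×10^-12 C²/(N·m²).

dE/dt = (dV/dt)/d = 5.918×10^10 V/(m·s); I_d = ε₀(πR²)(dE/dt) = (8.85×10^-12)(0.03464)(5.918×10^10) = 0.01814 A.
An Ampèrian loop of radius r encloses a fraction (r/R)² of I_d. Then B·2πr = μ₀ I_d (r/R)², giving B = μ₀ I_d r/(2πR²) = 1.92×10^-8 T.

1.92×10^-8 T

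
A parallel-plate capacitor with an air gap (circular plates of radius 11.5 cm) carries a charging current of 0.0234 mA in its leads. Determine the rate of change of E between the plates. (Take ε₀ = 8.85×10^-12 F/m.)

6.36×10^7 V/(m·s)

By continuity, I_d in the gap equals the 0.0234 mA flowing in the wire.
Then dE/dt = I_d/(ε₀A) = 6.36×10^7 V/(m·s).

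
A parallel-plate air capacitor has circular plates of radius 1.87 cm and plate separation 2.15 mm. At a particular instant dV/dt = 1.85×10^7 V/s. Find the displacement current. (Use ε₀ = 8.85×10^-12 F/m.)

The field between the plates is E = V/d, so dE/dt = (1.85×10^7)/(2.15×10^-3 m) = 8.605×10^9 V/(m·s).
I_d = ε₀ A (dE/dt) = (8.85×10^-12)(1.099×10^-3)(8.605×10^9) = 8.37×10^-5 A.

8.37×10^-5 A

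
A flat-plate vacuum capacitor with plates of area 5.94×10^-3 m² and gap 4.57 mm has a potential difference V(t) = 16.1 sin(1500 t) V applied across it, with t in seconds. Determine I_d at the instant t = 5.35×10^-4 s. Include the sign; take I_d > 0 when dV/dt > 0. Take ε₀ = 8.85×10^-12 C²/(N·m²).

1.93×10^-7 A

C = ε₀A/d = (8.85×10^-12)(5.94×10^-3)/(4.57×10^-3) = 1.150×10^-11 F. dV/dt = V₀ω·cos(ωt); at ωt = 0.8025 rad this factor is 0.6949.
I_d = C dV/dt = (1.150×10^-11)(16.1)(1500)(0.6949) = 1.93×10^-7 A.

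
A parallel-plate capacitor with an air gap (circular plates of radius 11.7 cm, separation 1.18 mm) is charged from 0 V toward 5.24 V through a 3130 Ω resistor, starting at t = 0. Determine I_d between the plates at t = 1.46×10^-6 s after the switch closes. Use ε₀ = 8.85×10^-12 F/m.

C = ε₀A/d = (8.85×10^-12)(0.04301)/(1.18×10^-3) = 3.226×10^-10 F and τ = RC = 1.010×10^-6 s. I_d in the gap equals the RC charging current.
I_d(t) = (V₀/R) e^(−t/τ) = 1.674×10^-3 · e^(−1.446) = 3.94×10^-4 A.

3.94×10^-4 A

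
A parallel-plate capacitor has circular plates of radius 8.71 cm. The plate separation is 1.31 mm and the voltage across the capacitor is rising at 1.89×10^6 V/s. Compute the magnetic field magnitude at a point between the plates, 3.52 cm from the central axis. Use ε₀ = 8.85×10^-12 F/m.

2.82×10^-10 T

dE/dt = (dV/dt)/d = 1.443×10^9 V/(m·s); I_d = ε₀(πR²)(dE/dt) = (8.85×10^-12)(0.02383)(1.443×10^9) = 3.043×10^-4 A.
An Ampèrian loop of radius r encloses a fraction (r/R)² of I_d. Then B·2πr = μ₀ I_d (r/R)², giving B = μ₀ I_d r/(2πR²) = 2.82×10^-10 T.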